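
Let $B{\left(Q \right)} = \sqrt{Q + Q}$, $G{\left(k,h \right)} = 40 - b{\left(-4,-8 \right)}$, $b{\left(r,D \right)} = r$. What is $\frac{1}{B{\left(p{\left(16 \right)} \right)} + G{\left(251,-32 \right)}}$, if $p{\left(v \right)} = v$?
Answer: $\frac{11}{476} - \frac{\sqrt{2}}{476} \approx 0.020138$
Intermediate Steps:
$G{\left(k,h \right)} = 44$ ($G{\left(k,h \right)} = 40 - -4 = 40 + 4 = 44$)
$B{\left(Q \right)} = \sqrt{2} \sqrt{Q}$ ($B{\left(Q \right)} = \sqrt{2 Q} = \sqrt{2} \sqrt{Q}$)
$\frac{1}{B{\left(p{\left(16 \right)} \right)} + G{\left(251,-32 \right)}} = \frac{1}{\sqrt{2} \sqrt{16} + 44} = \frac{1}{\sqrt{2} \cdot 4 + 44} = \frac{1}{4 \sqrt{2} + 44} = \frac{1}{44 + 4 \sqrt{2}}$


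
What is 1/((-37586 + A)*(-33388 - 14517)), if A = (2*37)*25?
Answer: 1/1711933080 ≈ 5.8414e-10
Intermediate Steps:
A = 1850 (A = 74*25 = 1850)
1/((-37586 + A)*(-33388 - 14517)) = 1/((-37586 + 1850)*(-33388 - 14517)) = 1/(-35736*(-47905)) = 1/1711933080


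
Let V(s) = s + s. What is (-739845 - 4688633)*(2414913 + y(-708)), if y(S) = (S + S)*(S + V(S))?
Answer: -29435905669566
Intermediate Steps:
V(s) = 2*s
y(S) = 6*S² (y(S) = (S + S)*(S + 2*S) = (2*S)*(3*S) = 6*S²)
(-739845 - 4688633)*(2414913 + y(-708)) = (-739845 - 4688633)*(2414913 + 6*(-708)²) = -5428478*(2414913 + 6*501264) = -5428478*(2414913 + 3007584) = -5428478*5422497 = -29435905669566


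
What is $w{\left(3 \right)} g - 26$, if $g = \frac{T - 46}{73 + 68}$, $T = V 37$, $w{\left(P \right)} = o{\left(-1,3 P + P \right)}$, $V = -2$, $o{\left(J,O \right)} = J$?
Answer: $- \frac{1182}{47} \approx -25.149$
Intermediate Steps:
$w{\left(P \right)} = -1$
$T = -74$ ($T = \left(-2\right) 37 = -74$)
$g = - \frac{40}{47}$ ($g = \frac{-74 - 46}{73 + 68} = - \frac{120}{141} = \left(-120\right) \frac{1}{141} = - \frac{40}{47} \approx -0.85106$)
$w{\left(3 \right)} g - 26 = \left(-1\right) \left(- \frac{40}{47}\right) - 26 = \frac{40}{47} - 26 = - \frac{1182}{47}$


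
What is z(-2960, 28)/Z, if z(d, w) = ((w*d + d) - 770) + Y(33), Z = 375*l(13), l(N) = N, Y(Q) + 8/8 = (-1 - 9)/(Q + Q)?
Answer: -2858168/160875 ≈ -17.766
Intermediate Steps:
Y(Q) = -1 - 5/Q (Y(Q) = -1 + (-1 - 9)/(Q + Q) = -1 - 10*1/(2*Q) = -1 - 5/Q)
Z = 4875 (Z = 375*13 = 4875)
z(d, w) = -25448/33 + d + d*w (z(d, w) = ((w*d + d) - 770) + (-5 - 1*33)/33 = ((d*w + d) - 770) + (-5 - 33)/33 = ((d + d*w) - 770) + (1/33)*(-38) = (-770 + d + d*w) - 38/33 = -25448/33 + d + d*w)
z(-2960, 28)/Z = (-25448/33 - 2960 - 2960*28)/4875 = (-25448/33 - 2960 - 82880)*(1/4875) = -2858168/33*1/4875 = -2858168/160875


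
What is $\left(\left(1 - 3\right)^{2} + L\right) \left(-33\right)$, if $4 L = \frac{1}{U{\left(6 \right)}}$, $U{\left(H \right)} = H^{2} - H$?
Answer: $- \frac{5291}{40} \approx -132.27$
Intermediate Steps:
$L = \frac{1}{120}$ ($L = \frac{1}{4 \cdot 6 \left(-1 + 6\right)} = \frac{1}{4 \cdot 6 \cdot 5} = \frac{1}{4 \cdot 30} = \frac{1}{4} \cdot \frac{1}{30} = \frac{1}{120} \approx 0.0083333$)
$\left(\left(1 - 3\right)^{2} + L\right) \left(-33\right) = \left(\left(1 - 3\right)^{2} + \frac{1}{120}\right) \left(-33\right) = \left(\left(-2\right)^{2} + \frac{1}{120}\right) \left(-33\right) = \left(4 + \frac{1}{120}\right) \left(-33\right) = \frac{481}{120} \left(-33\right) = - \frac{5291}{40}$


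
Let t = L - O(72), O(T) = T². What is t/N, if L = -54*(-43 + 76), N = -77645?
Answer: 6966/77645 ≈ 0.089716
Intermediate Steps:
L = -1782 (L = -54*33 = -1782)
t = -6966 (t = -1782 - 1*72² = -1782 - 1*5184 = -1782 - 5184 = -6966)
t/N = -6966/(-77645) = -6966*(-1/77645) = 6966/77645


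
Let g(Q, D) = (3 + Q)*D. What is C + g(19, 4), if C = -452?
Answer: -364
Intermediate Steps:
g(Q, D) = D*(3 + Q)
C + g(19, 4) = -452 + 4*(3 + 19) = -452 + 4*22 = -452 + 88 = -364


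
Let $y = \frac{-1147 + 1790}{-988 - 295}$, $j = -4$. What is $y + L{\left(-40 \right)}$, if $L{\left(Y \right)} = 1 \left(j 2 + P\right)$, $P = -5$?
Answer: $- \frac{17322}{1283} \approx -13.501$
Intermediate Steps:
$y = - \frac{643}{1283}$ ($y = \frac{643}{-1283} = 643 \left(- \frac{1}{1283}\right) = - \frac{643}{1283} \approx -0.50117$)
$L{\left(Y \right)} = -13$ ($L{\left(Y \right)} = 1 \left(\left(-4\right) 2 - 5\right) = 1 \left(-8 - 5\right) = 1 \left(-13\right) = -13$)
$y + L{\left(-40 \right)} = - \frac{643}{1283} - 13 = - \frac{17322}{1283}$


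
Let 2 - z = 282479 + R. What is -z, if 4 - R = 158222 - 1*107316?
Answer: 231575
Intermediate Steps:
R = -50902 (R = 4 - (158222 - 1*107316) = 4 - (158222 - 107316) = 4 - 1*50906 = 4 - 50906 = -50902)
z = -231575 (z = 2 - (282479 - 50902) = 2 - 1*231577 = 2 - 231577 = -231575)
-z = -1*(-231575) = 231575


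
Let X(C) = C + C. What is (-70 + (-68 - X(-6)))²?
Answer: 15876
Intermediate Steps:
X(C) = 2*C
(-70 + (-68 - X(-6)))² = (-70 + (-68 - 2*(-6)))² = (-70 + (-68 - 1*(-12)))² = (-70 + (-68 + 12))² = (-70 - 56)² = (-126)² = 15876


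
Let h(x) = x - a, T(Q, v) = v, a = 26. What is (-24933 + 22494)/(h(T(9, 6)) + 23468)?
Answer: -813/7816 ≈ -0.10402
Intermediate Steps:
h(x) = -26 + x (h(x) = x - 1*26 = x - 26 = -26 + x)
(-24933 + 22494)/(h(T(9, 6)) + 23468) = (-24933 + 22494)/((-26 + 6) + 23468) = -2439/(-20 + 23468) = -2439/23448 = -2439*1/23448 = -813/7816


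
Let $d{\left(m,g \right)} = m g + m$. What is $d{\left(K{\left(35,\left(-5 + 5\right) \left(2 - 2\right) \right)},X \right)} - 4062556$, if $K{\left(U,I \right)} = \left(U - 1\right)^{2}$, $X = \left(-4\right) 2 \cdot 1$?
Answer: $-4070648$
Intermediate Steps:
$X = -8$ ($X = \left(-8\right) 1 = -8$)
$K{\left(U,I \right)} = \left(-1 + U\right)^{2}$
$d{\left(m,g \right)} = m + g m$ ($d{\left(m,g \right)} = g m + m = m + g m$)
$d{\left(K{\left(35,\left(-5 + 5\right) \left(2 - 2\right) \right)},X \right)} - 4062556 = \left(-1 + 35\right)^{2} \left(1 - 8\right) - 4062556 = 34^{2} \left(-7\right) - 4062556 = 1156 \left(-7\right) - 4062556 = -8092 - 4062556 = -4070648$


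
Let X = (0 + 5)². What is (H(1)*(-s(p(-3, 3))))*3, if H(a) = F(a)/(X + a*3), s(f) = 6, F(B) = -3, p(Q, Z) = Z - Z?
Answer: 27/14 ≈ 1.9286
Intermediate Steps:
p(Q, Z) = 0
X = 25 (X = 5² = 25)
H(a) = -3/(25 + 3*a) (H(a) = -3/(25 + a*3) = -3/(25 + 3*a))
(H(1)*(-s(p(-3, 3))))*3 = ((-3/(25 + 3*1))*(-1*6))*3 = (-3/(25 + 3)*(-6))*3 = (-3/28*(-6))*3 = (-3*1/28*(-6))*3 = -3/28*(-6)*3 = (9/14)*3 = 27/14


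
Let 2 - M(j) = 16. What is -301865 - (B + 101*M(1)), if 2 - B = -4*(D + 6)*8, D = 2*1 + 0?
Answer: -300709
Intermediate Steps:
M(j) = -14 (M(j) = 2 - 1*16 = 2 - 16 = -14)
D = 2 (D = 2 + 0 = 2)
B = 258 (B = 2 - (-4*(2 + 6))*8 = 2 - (-4*8)*8 = 2 - (-32)*8 = 2 - 1*(-256) = 2 + 256 = 258)
-301865 - (B + 101*M(1)) = -301865 - (258 + 101*(-14)) = -301865 - (258 - 1414) = -301865 - 1*(-1156) = -301865 + 1156 = -300709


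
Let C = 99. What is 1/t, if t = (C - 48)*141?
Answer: 1/7191 ≈ 0.00013906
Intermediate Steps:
t = 7191 (t = (99 - 48)*141 = 51*141 = 7191)
1/t = 1/7191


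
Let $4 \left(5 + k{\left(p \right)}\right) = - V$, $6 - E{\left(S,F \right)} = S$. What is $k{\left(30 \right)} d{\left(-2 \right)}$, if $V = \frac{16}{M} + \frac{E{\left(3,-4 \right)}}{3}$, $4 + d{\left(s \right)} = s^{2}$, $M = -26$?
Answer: $0$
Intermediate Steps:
$d{\left(s \right)} = -4 + s^{2}$
$E{\left(S,F \right)} = 6 - S$
$V = \frac{5}{13}$ ($V = \frac{16}{-26} + \frac{6 - 3}{3} = 16 \left(- \frac{1}{26}\right) + \left(6 - 3\right) \frac{1}{3} = - \frac{8}{13} + 3 \cdot \frac{1}{3} = - \frac{8}{13} + 1 = \frac{5}{13} \approx 0.38462$)
$k{\left(p \right)} = - \frac{265}{52}$ ($k{\left(p \right)} = -5 + \frac{\left(-1\right) \frac{5}{13}}{4} = -5 + \frac{1}{4} \left(- \frac{5}{13}\right) = -5 - \frac{5}{52} = - \frac{265}{52}$)
$k{\left(30 \right)} d{\left(-2 \right)} = - \frac{265 \left(-4 + \left(-2\right)^{2}\right)}{52} = - \frac{265 \left(-4 + 4\right)}{52} = \left(- \frac{265}{52}\right) 0 = 0$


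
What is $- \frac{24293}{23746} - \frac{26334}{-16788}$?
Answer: $\frac{9062345}{16610327} \approx 0.54558$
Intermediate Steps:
$- \frac{24293}{23746} - \frac{26334}{-16788} = \left(-24293\right) \frac{1}{23746} - - \frac{4389}{2798} = - \frac{24293}{23746} + \frac{4389}{2798} = \frac{9062345}{16610327}$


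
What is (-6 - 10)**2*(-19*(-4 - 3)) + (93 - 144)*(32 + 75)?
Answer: 28591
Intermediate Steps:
(-6 - 10)**2*(-19*(-4 - 3)) + (93 - 144)*(32 + 75) = (-16)**2*(-19*(-7)) - 51*107 = 256*133 - 5457 = 34048 - 5457 = 28591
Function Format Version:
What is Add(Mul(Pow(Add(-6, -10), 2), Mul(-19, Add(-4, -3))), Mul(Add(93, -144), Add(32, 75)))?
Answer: 28591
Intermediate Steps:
Add(Mul(Pow(Add(-6, -10), 2), Mul(-19, Add(-4, -3))), Mul(Add(93, -144), Add(32, 75))) = Add(Mul(Pow(-16, 2), Mul(-19, -7)), Mul(-51, 107)) = Add(Mul(256, 133), -5457) = Add(34048, -5457) = 28591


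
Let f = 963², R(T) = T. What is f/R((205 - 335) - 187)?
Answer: -927369/317 ≈ -2925.5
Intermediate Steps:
f = 927369
f/R((205 - 335) - 187) = 927369/((205 - 335) - 187) = 927369/(-130 - 187) = 927369/(-317) = 927369*(-1/317) = -927369/317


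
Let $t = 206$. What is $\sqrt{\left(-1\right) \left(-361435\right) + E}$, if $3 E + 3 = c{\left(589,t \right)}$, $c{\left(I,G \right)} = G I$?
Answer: $\frac{2 \sqrt{904227}}{3} \approx 633.94$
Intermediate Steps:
$E = \frac{121331}{3}$ ($E = -1 + \frac{206 \cdot 589}{3} = -1 + \frac{1}{3} \cdot 121334 = -1 + \frac{121334}{3} = \frac{121331}{3} \approx 40444.0$)
$\sqrt{\left(-1\right) \left(-361435\right) + E} = \sqrt{\left(-1\right) \left(-361435\right) + \frac{121331}{3}} = \sqrt{361435 + \frac{121331}{3}} = \sqrt{\frac{1205636}{3}} = \frac{2 \sqrt{904227}}{3}$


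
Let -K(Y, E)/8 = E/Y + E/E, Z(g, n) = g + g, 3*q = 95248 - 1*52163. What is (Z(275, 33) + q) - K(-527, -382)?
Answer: 23597161/1581 ≈ 14925.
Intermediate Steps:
q = 43085/3 (q = (95248 - 1*52163)/3 = (95248 - 52163)/3 = (1/3)*43085 = 43085/3 ≈ 14362.)
Z(g, n) = 2*g
K(Y, E) = -8 - 8*E/Y (K(Y, E) = -8*(E/Y + E/E) = -8*(E/Y + 1) = -8*(1 + E/Y) = -8 - 8*E/Y)
(Z(275, 33) + q) - K(-527, -382) = (2*275 + 43085/3) - (-8 - 8*(-382)/(-527)) = (550 + 43085/3) - (-8 - 8*(-382)*(-1/527)) = 44735/3 - (-8 - 3056/527) = 44735/3 - 1*(-7272/527) = 44735/3 + 7272/527 = 23597161/1581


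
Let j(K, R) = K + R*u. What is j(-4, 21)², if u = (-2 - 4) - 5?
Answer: 55225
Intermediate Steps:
u = -11 (u = -6 - 5 = -11)
j(K, R) = K - 11*R (j(K, R) = K + R*(-11) = K - 11*R)
j(-4, 21)² = (-4 - 11*21)² = (-4 - 231)² = (-235)² = 55225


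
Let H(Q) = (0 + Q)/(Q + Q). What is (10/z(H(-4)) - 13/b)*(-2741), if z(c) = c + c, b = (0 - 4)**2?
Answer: -402927/16 ≈ -25183.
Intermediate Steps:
H(Q) = 1/2 (H(Q) = Q/((2*Q)) = Q*(1/(2*Q)) = 1/2)
b = 16 (b = (-4)**2 = 16)
z(c) = 2*c
(10/z(H(-4)) - 13/b)*(-2741) = (10/((2*(1/2))) - 13/16)*(-2741) = (10/1 - 13*1/16)*(-2741) = (10*1 - 13/16)*(-2741) = (10 - 13/16)*(-2741) = (147/16)*(-2741) = -402927/16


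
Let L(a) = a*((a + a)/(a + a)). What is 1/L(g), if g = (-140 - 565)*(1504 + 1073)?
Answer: -1/1816785 ≈ -5.5042e-7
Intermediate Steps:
g = -1816785 (g = -705*2577 = -1816785)
L(a) = a (L(a) = a*((2*a)/((2*a))) = a*((2*a)*(1/(2*a))) = a*1 = a)
1/L(g) = 1/(-1816785) = -1/1816785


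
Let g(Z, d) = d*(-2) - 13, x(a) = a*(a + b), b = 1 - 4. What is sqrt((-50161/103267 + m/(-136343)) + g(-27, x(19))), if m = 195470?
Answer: I*sqrt(123486838565286016900634)/14079732581 ≈ 24.958*I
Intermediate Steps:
b = -3
x(a) = a*(-3 + a) (x(a) = a*(a - 3) = a*(-3 + a))
g(Z, d) = -13 - 2*d (g(Z, d) = -2*d - 13 = -13 - 2*d)
sqrt((-50161/103267 + m/(-136343)) + g(-27, x(19))) = sqrt((-50161/103267 + 195470/(-136343)) + (-13 - 38*(-3 + 19))) = sqrt((-50161*1/103267 + 195470*(-1/136343)) + (-13 - 38*16)) = sqrt((-50161/103267 - 195470/136343) + (-13 - 2*304)) = sqrt(-27024701713/14079732581 + (-13 - 608)) = sqrt(-27024701713/14079732581 - 621) = sqrt(-8770538634514/14079732581) = I*sqrt(123486838565286016900634)/14079732581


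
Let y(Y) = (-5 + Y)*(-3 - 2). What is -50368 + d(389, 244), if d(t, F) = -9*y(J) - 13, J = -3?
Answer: -50741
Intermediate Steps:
y(Y) = 25 - 5*Y (y(Y) = (-5 + Y)*(-5) = 25 - 5*Y)
d(t, F) = -373 (d(t, F) = -9*(25 - 5*(-3)) - 13 = -9*(25 + 15) - 13 = -9*40 - 13 = -360 - 13 = -373)
-50368 + d(389, 244) = -50368 - 373 = -50741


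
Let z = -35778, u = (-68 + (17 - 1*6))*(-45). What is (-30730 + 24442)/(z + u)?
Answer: 2096/11071 ≈ 0.18932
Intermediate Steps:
u = 2565 (u = (-68 + (17 - 6))*(-45) = (-68 + 11)*(-45) = -57*(-45) = 2565)
(-30730 + 24442)/(z + u) = (-30730 + 24442)/(-35778 + 2565) = -6288/(-33213) = -6288*(-1/33213) = 2096/11071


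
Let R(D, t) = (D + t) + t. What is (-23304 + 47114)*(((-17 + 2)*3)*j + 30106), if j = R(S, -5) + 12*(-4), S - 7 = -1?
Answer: 772539260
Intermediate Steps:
S = 6 (S = 7 - 1 = 6)
R(D, t) = D + 2*t
j = -52 (j = (6 + 2*(-5)) + 12*(-4) = (6 - 10) - 48 = -4 - 48 = -52)
(-23304 + 47114)*(((-17 + 2)*3)*j + 30106) = (-23304 + 47114)*(((-17 + 2)*3)*(-52) + 30106) = 23810*(-15*3*(-52) + 30106) = 23810*(-45*(-52) + 30106) = 23810*(2340 + 30106) = 23810*32446 = 772539260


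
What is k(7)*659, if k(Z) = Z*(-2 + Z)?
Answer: 23065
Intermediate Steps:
k(7)*659 = (7*(-2 + 7))*659 = (7*5)*659 = 35*659 = 23065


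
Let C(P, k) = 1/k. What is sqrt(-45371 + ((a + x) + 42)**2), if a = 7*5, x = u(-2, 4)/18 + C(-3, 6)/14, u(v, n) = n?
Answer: I*sqrt(2502431615)/252 ≈ 198.51*I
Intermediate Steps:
x = 59/252 (x = 4/18 + 1/(6*14) = 4*(1/18) + (1/6)*(1/14) = 2/9 + 1/84 = 59/252 ≈ 0.23413)
a = 35
sqrt(-45371 + ((a + x) + 42)**2) = sqrt(-45371 + ((35 + 59/252) + 42)**2) = sqrt(-45371 + (8879/252 + 42)**2) = sqrt(-45371 + (19463/252)**2) = sqrt(-45371 + 378808369/63504) = sqrt(-2502431615/63504) = I*sqrt(2502431615)/252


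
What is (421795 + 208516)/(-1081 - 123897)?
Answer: -630311/124978 ≈ -5.0434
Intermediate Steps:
(421795 + 208516)/(-1081 - 123897) = 630311/(-124978) = 630311*(-1/124978) = -630311/124978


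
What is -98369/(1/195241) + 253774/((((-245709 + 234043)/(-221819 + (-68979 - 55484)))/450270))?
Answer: 19672244678984323/5833 ≈ 3.3726e+12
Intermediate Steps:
-98369/(1/195241) + 253774/((((-245709 + 234043)/(-221819 + (-68979 - 55484)))/450270)) = -98369/1/195241 + 253774/((-11666/(-221819 - 124463)*(1/450270))) = -98369*195241 + 253774/((-11666/(-346282)*(1/450270))) = -19205661929 + 253774/((-11666*(-1/346282)*(1/450270))) = -19205661929 + 253774/(((5833/173141)*(1/450270))) = -19205661929 + 253774/(5833/77960198070) = -19205661929 + 253774*(77960198070/5833) = -19205661929 + 19784271305016180/5833 = 19672244678984323/5833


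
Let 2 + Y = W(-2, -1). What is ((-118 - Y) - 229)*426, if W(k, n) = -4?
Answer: -145266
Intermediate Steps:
Y = -6 (Y = -2 - 4 = -6)
((-118 - Y) - 229)*426 = ((-118 - 1*(-6)) - 229)*426 = ((-118 + 6) - 229)*426 = (-112 - 229)*426 = -341*426 = -145266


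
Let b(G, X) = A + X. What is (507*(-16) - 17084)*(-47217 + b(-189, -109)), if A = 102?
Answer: 1189855904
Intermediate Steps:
b(G, X) = 102 + X
(507*(-16) - 17084)*(-47217 + b(-189, -109)) = (507*(-16) - 17084)*(-47217 + (102 - 109)) = (-8112 - 17084)*(-47217 - 7) = -25196*(-47224) = 1189855904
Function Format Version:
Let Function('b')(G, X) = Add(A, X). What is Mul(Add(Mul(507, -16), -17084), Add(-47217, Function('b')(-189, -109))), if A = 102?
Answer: 1189855904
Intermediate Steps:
Function('b')(G, X) = Add(102, X)
Mul(Add(Mul(507, -16), -17084), Add(-47217, Function('b')(-189, -109))) = Mul(Add(Mul(507, -16), -17084), Add(-47217, Add(102, -109))) = Mul(Add(-8112, -17084), Add(-47217, -7)) = Mul(-25196, -47224) = 1189855904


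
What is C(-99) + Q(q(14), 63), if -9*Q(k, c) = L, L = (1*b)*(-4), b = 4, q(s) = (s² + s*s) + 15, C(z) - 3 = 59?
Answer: 574/9 ≈ 63.778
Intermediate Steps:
C(z) = 62 (C(z) = 3 + 59 = 62)
q(s) = 15 + 2*s² (q(s) = (s² + s²) + 15 = 2*s² + 15 = 15 + 2*s²)
L = -16 (L = (1*4)*(-4) = 4*(-4) = -16)
Q(k, c) = 16/9 (Q(k, c) = -⅑*(-16) = 16/9)
C(-99) + Q(q(14), 63) = 62 + 16/9 = 574/9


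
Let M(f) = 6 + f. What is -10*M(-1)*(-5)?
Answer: 250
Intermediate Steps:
-10*M(-1)*(-5) = -10*(6 - 1)*(-5) = -10*5*(-5) = -50*(-5) = 250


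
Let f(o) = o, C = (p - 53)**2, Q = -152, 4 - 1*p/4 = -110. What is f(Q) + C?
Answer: 162257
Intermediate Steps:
p = 456 (p = 16 - 4*(-110) = 16 + 440 = 456)
C = 162409 (C = (456 - 53)**2 = 403**2 = 162409)
f(Q) + C = -152 + 162409 = 162257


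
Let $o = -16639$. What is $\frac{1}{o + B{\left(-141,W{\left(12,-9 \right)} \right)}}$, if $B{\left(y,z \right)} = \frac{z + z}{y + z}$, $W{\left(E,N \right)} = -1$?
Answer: $- \frac{71}{1181368} \approx -6.01 \cdot 10^{-5}$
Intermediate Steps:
$B{\left(y,z \right)} = \frac{2 z}{y + z}$
$\frac{1}{o + B{\left(-141,W{\left(12,-9 \right)} \right)}} = \frac{1}{-16639 + 2 \left(-1\right) \frac{1}{-141 - 1}} = \frac{1}{-16639 + 2 \left(-1\right) \frac{1}{-142}} = \frac{1}{-16639 + 2 \left(-1\right) \left(- \frac{1}{142}\right)} = \frac{1}{-16639 + \frac{1}{71}} = \frac{1}{- \frac{1181368}{71}} = - \frac{71}{1181368}$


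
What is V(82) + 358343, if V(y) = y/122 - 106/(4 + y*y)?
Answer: 73533551663/205204 ≈ 3.5834e+5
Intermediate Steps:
V(y) = -106/(4 + y²) + y/122 (V(y) = y*(1/122) - 106/(4 + y²) = y/122 - 106/(4 + y²) = -106/(4 + y²) + y/122)
V(82) + 358343 = (-12932 + 82³ + 4*82)/(122*(4 + 82²)) + 358343 = (-12932 + 551368 + 328)/(122*(4 + 6724)) + 358343 = (1/122)*538764/6728 + 358343 = (1/122)*(1/6728)*538764 + 358343 = 134691/205204 + 358343 = 73533551663/205204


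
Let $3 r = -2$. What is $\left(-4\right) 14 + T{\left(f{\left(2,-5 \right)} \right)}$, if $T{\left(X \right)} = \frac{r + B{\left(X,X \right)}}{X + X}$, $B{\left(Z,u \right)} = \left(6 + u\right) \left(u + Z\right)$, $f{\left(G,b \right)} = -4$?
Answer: $- \frac{647}{12} \approx -53.917$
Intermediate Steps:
$B{\left(Z,u \right)} = \left(6 + u\right) \left(Z + u\right)$
$r = - \frac{2}{3}$ ($r = \frac{1}{3} \left(-2\right) = - \frac{2}{3} \approx -0.66667$)
$T{\left(X \right)} = \frac{- \frac{2}{3} + 2 X^{2} + 12 X}{2 X}$ ($T{\left(X \right)} = \frac{- \frac{2}{3} + \left(X^{2} + 6 X + 6 X + X X\right)}{X + X} = \frac{- \frac{2}{3} + \left(X^{2} + 6 X + 6 X + X^{2}\right)}{2 X} = \left(- \frac{2}{3} + \left(2 X^{2} + 12 X\right)\right) \frac{1}{2 X} = \left(- \frac{2}{3} + 2 X^{2} + 12 X\right) \frac{1}{2 X} = \frac{- \frac{2}{3} + 2 X^{2} + 12 X}{2 X}$)
$\left(-4\right) 14 + T{\left(f{\left(2,-5 \right)} \right)} = \left(-4\right) 14 - \left(-2 - \frac{1}{12}\right) = -56 - - \frac{25}{12} = -56 + \left(6 - 4 + \frac{1}{12}\right) = -56 + \frac{25}{12} = - \frac{647}{12}$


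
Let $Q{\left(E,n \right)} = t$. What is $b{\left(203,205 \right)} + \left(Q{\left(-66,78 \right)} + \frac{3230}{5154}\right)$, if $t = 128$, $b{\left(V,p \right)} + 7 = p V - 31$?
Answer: $\frac{107475400}{2577} \approx 41706.0$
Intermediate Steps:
$b{\left(V,p \right)} = -38 + V p$ ($b{\left(V,p \right)} = -7 + \left(p V - 31\right) = -7 + \left(V p - 31\right) = -7 + \left(-31 + V p\right) = -38 + V p$)
$Q{\left(E,n \right)} = 128$
$b{\left(203,205 \right)} + \left(Q{\left(-66,78 \right)} + \frac{3230}{5154}\right) = \left(-38 + 203 \cdot 205\right) + \left(128 + \frac{3230}{5154}\right) = \left(-38 + 41615\right) + \left(128 + 3230 \cdot \frac{1}{5154}\right) = 41577 + \left(128 + \frac{1615}{2577}\right) = 41577 + \frac{331471}{2577} = \frac{107475400}{2577}$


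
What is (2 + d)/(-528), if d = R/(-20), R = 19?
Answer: -7/3520 ≈ -0.0019886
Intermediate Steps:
d = -19/20 (d = 19/(-20) = 19*(-1/20) = -19/20 ≈ -0.95000)
(2 + d)/(-528) = (2 - 19/20)/(-528) = -1/528*21/20 = -7/3520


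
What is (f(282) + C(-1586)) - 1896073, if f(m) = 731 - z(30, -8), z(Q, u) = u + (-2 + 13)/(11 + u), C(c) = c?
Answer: -5690771/3 ≈ -1.8969e+6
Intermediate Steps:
z(Q, u) = u + 11/(11 + u)
f(m) = 2206/3 (f(m) = 731 - (11 + (-8)² + 11*(-8))/(11 - 8) = 731 - (11 + 64 - 88)/3 = 731 - (-13)/3 = 731 - 1*(-13/3) = 731 + 13/3 = 2206/3)
(f(282) + C(-1586)) - 1896073 = (2206/3 - 1586) - 1896073 = -2552/3 - 1896073 = -5690771/3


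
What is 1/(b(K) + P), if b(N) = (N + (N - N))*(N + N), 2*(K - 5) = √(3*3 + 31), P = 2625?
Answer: 539/1451805 - 4*√10/1451805 ≈ 0.00036255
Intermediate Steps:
K = 5 + √10 (K = 5 + √(3*3 + 31)/2 = 5 + √(9 + 31)/2 = 5 + √40/2 = 5 + (2*√10)/2 = 5 + √10 ≈ 8.1623)
b(N) = 2*N² (b(N) = (N + 0)*(2*N) = N*(2*N) = 2*N²)
1/(b(K) + P) = 1/(2*(5 + √10)² + 2625) = 1/(2625 + 2*(5 + √10)²)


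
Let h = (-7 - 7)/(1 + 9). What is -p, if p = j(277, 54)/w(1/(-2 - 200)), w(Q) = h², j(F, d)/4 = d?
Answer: -5400/49 ≈ -110.20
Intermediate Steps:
j(F, d) = 4*d
h = -7/5 (h = -14/10 = -14*⅒ = -7/5 ≈ -1.4000)
w(Q) = 49/25 (w(Q) = (-7/5)² = 49/25)
p = 5400/49 (p = (4*54)/(49/25) = 216*(25/49) = 5400/49 ≈ 110.20)
-p = -1*5400/49 = -5400/49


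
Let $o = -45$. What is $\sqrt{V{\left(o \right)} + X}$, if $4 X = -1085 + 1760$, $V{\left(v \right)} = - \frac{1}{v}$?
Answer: $\frac{\sqrt{151895}}{30} \approx 12.991$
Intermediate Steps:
$X = \frac{675}{4}$ ($X = \frac{-1085 + 1760}{4} = \frac{1}{4} \cdot 675 = \frac{675}{4} \approx 168.75$)
$\sqrt{V{\left(o \right)} + X} = \sqrt{- \frac{1}{-45} + \frac{675}{4}} = \sqrt{\left(-1\right) \left(- \frac{1}{45}\right) + \frac{675}{4}} = \sqrt{\frac{1}{45} + \frac{675}{4}} = \sqrt{\frac{30379}{180}} = \frac{\sqrt{151895}}{30}$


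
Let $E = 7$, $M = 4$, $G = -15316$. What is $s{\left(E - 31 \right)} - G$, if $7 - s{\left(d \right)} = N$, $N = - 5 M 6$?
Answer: $15443$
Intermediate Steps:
$N = -120$ ($N = \left(-5\right) 4 \cdot 6 = \left(-20\right) 6 = -120$)
$s{\left(d \right)} = 127$ ($s{\left(d \right)} = 7 - -120 = 7 + 120 = 127$)
$s{\left(E - 31 \right)} - G = 127 - -15316 = 127 + 15316 = 15443$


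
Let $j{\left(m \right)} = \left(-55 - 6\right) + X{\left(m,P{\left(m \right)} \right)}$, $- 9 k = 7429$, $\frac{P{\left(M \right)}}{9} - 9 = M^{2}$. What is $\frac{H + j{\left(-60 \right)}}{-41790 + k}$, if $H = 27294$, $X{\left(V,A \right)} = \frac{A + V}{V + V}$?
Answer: $- \frac{9706617}{15341560} \approx -0.6327$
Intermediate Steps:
$P{\left(M \right)} = 81 + 9 M^{2}$
$k = - \frac{7429}{9}$ ($k = \left(- \frac{1}{9}\right) 7429 = - \frac{7429}{9} \approx -825.44$)
$X{\left(V,A \right)} = \frac{A + V}{2 V}$
$j{\left(m \right)} = -61 + \frac{81 + m + 9 m^{2}}{2 m}$ ($j{\left(m \right)} = \left(-55 - 6\right) + \frac{\left(81 + 9 m^{2}\right) + m}{2 m} = -61 + \frac{81 + m + 9 m^{2}}{2 m}$)
$\frac{H + j{\left(-60 \right)}}{-41790 + k} = \frac{27294 + \frac{81 - -7260 + 9 \left(-60\right)^{2}}{2 \left(-60\right)}}{-41790 - \frac{7429}{9}} = \frac{27294 + \frac{1}{2} \left(- \frac{1}{60}\right) \left(81 + 7260 + 9 \cdot 3600\right)}{- \frac{383539}{9}} = \left(27294 + \frac{1}{2} \left(- \frac{1}{60}\right) \left(81 + 7260 + 32400\right)\right) \left(- \frac{9}{383539}\right) = \left(27294 + \frac{1}{2} \left(- \frac{1}{60}\right) 39741\right) \left(- \frac{9}{383539}\right) = \left(27294 - \frac{13247}{40}\right) \left(- \frac{9}{383539}\right) = \frac{1078513}{40} \left(- \frac{9}{383539}\right) = - \frac{9706617}{15341560}$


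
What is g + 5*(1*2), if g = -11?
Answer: -1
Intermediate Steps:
g + 5*(1*2) = -11 + 5*(1*2) = -11 + 5*2 = -11 + 10 = -1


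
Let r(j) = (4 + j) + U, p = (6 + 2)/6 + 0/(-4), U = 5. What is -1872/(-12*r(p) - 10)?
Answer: 936/67 ≈ 13.970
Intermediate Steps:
p = 4/3 (p = 8*(1/6) + 0*(-1/4) = 4/3 + 0 = 4/3 ≈ 1.3333)
r(j) = 9 + j (r(j) = (4 + j) + 5 = 9 + j)
-1872/(-12*r(p) - 10) = -1872/(-12*(9 + 4/3) - 10) = -1872/(-12*31/3 - 10) = -1872/(-124 - 10) = -1872/(-134) = -1872*(-1/134) = 936/67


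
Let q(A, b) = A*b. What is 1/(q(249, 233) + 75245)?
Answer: 1/133262 ≈ 7.5040e-6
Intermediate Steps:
1/(q(249, 233) + 75245) = 1/(249*233 + 75245) = 1/(58017 + 75245) = 1/133262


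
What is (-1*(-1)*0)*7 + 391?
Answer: 391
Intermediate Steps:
(-1*(-1)*0)*7 + 391 = (1*0)*7 + 391 = 0*7 + 391 = 0 + 391 = 391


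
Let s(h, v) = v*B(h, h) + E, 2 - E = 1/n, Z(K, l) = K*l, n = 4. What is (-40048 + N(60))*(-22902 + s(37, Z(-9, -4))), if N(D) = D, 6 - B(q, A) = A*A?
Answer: 2877866381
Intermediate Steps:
B(q, A) = 6 - A² (B(q, A) = 6 - A*A = 6 - A²)
E = 7/4 (E = 2 - 1/4 = 2 - 1*¼ = 2 - ¼ = 7/4 ≈ 1.7500)
s(h, v) = 7/4 + v*(6 - h²) (s(h, v) = v*(6 - h²) + 7/4 = 7/4 + v*(6 - h²))
(-40048 + N(60))*(-22902 + s(37, Z(-9, -4))) = (-40048 + 60)*(-22902 + (7/4 - (-9*(-4))*(-6 + 37²))) = -39988*(-22902 + (7/4 - 1*36*(-6 + 1369))) = -39988*(-22902 + (7/4 - 1*36*1363)) = -39988*(-22902 + (7/4 - 49068)) = -39988*(-22902 - 196265/4) = -39988*(-287873/4) = 2877866381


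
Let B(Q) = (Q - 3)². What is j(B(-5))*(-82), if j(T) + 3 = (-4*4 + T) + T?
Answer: -8938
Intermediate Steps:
B(Q) = (-3 + Q)²
j(T) = -19 + 2*T (j(T) = -3 + ((-4*4 + T) + T) = -3 + ((-16 + T) + T) = -3 + (-16 + 2*T) = -19 + 2*T)
j(B(-5))*(-82) = (-19 + 2*(-3 - 5)²)*(-82) = (-19 + 2*(-8)²)*(-82) = (-19 + 2*64)*(-82) = (-19 + 128)*(-82) = 109*(-82) = -8938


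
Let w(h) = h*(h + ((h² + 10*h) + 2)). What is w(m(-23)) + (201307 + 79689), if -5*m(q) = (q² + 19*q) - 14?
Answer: 34980668/125 ≈ 2.7985e+5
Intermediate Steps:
m(q) = 14/5 - 19*q/5 - q²/5 (m(q) = -((q² + 19*q) - 14)/5 = -(-14 + q² + 19*q)/5 = 14/5 - 19*q/5 - q²/5)
w(h) = h*(2 + h² + 11*h) (w(h) = h*(h + (2 + h² + 10*h)) = h*(2 + h² + 11*h))
w(m(-23)) + (201307 + 79689) = (14/5 - 19/5*(-23) - ⅕*(-23)²)*(2 + (14/5 - 19/5*(-23) - ⅕*(-23)²)² + 11*(14/5 - 19/5*(-23) - ⅕*(-23)²)) + (201307 + 79689) = (14/5 + 437/5 - ⅕*529)*(2 + (14/5 + 437/5 - ⅕*529)² + 11*(14/5 + 437/5 - ⅕*529)) + 280996 = (14/5 + 437/5 - 529/5)*(2 + (14/5 + 437/5 - 529/5)² + 11*(14/5 + 437/5 - 529/5)) + 280996 = -78*(2 + (-78/5)² + 11*(-78/5))/5 + 280996 = -78*(2 + 6084/25 - 858/5)/5 + 280996 = -78/5*1844/25 + 280996 = -143832/125 + 280996 = 34980668/125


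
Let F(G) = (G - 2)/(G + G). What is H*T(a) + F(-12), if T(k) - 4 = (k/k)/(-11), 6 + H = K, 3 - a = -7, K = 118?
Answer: 57869/132 ≈ 438.40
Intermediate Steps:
F(G) = (-2 + G)/(2*G) (F(G) = (-2 + G)/((2*G)) = (-2 + G)*(1/(2*G)) = (-2 + G)/(2*G))
a = 10 (a = 3 - 1*(-7) = 3 + 7 = 10)
H = 112 (H = -6 + 118 = 112)
T(k) = 43/11 (T(k) = 4 + (k/k)/(-11) = 4 + 1*(-1/11) = 4 - 1/11 = 43/11)
H*T(a) + F(-12) = 112*(43/11) + (½)*(-2 - 12)/(-12) = 4816/11 + (½)*(-1/12)*(-14) = 4816/11 + 7/12 = 57869/132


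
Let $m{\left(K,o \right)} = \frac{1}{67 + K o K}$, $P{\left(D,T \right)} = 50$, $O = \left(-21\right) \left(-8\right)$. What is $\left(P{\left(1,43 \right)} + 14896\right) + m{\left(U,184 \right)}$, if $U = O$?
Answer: $\frac{77618807719}{5193283} \approx 14946.0$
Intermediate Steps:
$O = 168$
$U = 168$
$m{\left(K,o \right)} = \frac{1}{67 + o K^{2}}$
$\left(P{\left(1,43 \right)} + 14896\right) + m{\left(U,184 \right)} = \left(50 + 14896\right) + \frac{1}{67 + 184 \cdot 168^{2}} = 14946 + \frac{1}{67 + 184 \cdot 28224} = 14946 + \frac{1}{67 + 5193216} = 14946 + \frac{1}{5193283} = \frac{77618807719}{5193283}$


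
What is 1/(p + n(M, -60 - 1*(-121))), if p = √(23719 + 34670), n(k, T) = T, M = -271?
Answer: -61/54668 + √58389/54668 ≈ 0.0033043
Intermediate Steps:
p = √58389 ≈ 241.64
1/(p + n(M, -60 - 1*(-121))) = 1/(√58389 + (-60 - 1*(-121))) = 1/(√58389 + (-60 + 121)) = 1/(√58389 + 61) = 1/(61 + √58389)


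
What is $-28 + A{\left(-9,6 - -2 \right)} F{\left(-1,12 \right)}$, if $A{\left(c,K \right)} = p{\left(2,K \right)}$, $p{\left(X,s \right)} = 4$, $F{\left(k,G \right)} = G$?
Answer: $20$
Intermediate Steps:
$A{\left(c,K \right)} = 4$
$-28 + A{\left(-9,6 - -2 \right)} F{\left(-1,12 \right)} = -28 + 4 \cdot 12 = -28 + 48 = 20$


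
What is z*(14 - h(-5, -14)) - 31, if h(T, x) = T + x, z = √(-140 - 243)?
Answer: -31 + 33*I*√383 ≈ -31.0 + 645.82*I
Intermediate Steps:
z = I*√383 (z = √(-383) = I*√383 ≈ 19.57*I)
z*(14 - h(-5, -14)) - 31 = (I*√383)*(14 - (-5 - 14)) - 31 = (I*√383)*(14 - 1*(-19)) - 31 = (I*√383)*(14 + 19) - 31 = (I*√383)*33 - 31 = 33*I*√383 - 31 = -31 + 33*I*√383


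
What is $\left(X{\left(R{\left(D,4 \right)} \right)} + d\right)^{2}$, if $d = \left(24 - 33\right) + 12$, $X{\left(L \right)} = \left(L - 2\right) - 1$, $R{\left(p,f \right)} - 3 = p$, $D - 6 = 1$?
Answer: $100$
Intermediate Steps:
$D = 7$ ($D = 6 + 1 = 7$)
$R{\left(p,f \right)} = 3 + p$
$X{\left(L \right)} = -3 + L$ ($X{\left(L \right)} = \left(-2 + L\right) - 1 = -3 + L$)
$d = 3$ ($d = -9 + 12 = 3$)
$\left(X{\left(R{\left(D,4 \right)} \right)} + d\right)^{2} = \left(\left(-3 + \left(3 + 7\right)\right) + 3\right)^{2} = \left(\left(-3 + 10\right) + 3\right)^{2} = \left(7 + 3\right)^{2} = 10^{2} = 100$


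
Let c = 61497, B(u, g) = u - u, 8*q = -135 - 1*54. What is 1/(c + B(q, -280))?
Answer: 1/61497 ≈ 1.6261e-5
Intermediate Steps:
q = -189/8 (q = (-135 - 1*54)/8 = (-135 - 54)/8 = (⅛)*(-189) = -189/8 ≈ -23.625)
B(u, g) = 0
1/(c + B(q, -280)) = 1/(61497 + 0) = 1/61497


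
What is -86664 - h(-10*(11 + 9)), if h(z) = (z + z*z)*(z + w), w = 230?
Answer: -1280664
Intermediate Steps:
h(z) = (230 + z)*(z + z**2) (h(z) = (z + z*z)*(z + 230) = (z + z**2)*(230 + z) = (230 + z)*(z + z**2))
-86664 - h(-10*(11 + 9)) = -86664 - (-10*(11 + 9))*(230 + (-10*(11 + 9))**2 + 231*(-10*(11 + 9))) = -86664 - (-10*20)*(230 + (-10*20)**2 + 231*(-10*20)) = -86664 - (-200)*(230 + (-200)**2 + 231*(-200)) = -86664 - (-200)*(230 + 40000 - 46200) = -86664 - (-200)*(-5970) = -86664 - 1*1194000 = -86664 - 1194000 = -1280664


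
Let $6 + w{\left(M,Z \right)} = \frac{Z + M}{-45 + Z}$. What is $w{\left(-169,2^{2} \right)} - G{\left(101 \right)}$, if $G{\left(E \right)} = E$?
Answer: $- \frac{4222}{41} \approx -102.98$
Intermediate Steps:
$w{\left(M,Z \right)} = -6 + \frac{M + Z}{-45 + Z}$ ($w{\left(M,Z \right)} = -6 + \frac{Z + M}{-45 + Z} = -6 + \frac{M + Z}{-45 + Z}$)
$w{\left(-169,2^{2} \right)} - G{\left(101 \right)} = \frac{270 - 169 - 5 \cdot 2^{2}}{-45 + 2^{2}} - 101 = \frac{270 - 169 - 20}{-45 + 4} - 101 = \frac{270 - 169 - 20}{-41} - 101 = \left(- \frac{1}{41}\right) 81 - 101 = - \frac{81}{41} - 101 = - \frac{4222}{41}$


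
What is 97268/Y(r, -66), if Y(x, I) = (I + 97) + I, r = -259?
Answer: -97268/35 ≈ -2779.1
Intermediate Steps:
Y(x, I) = 97 + 2*I (Y(x, I) = (97 + I) + I = 97 + 2*I)
97268/Y(r, -66) = 97268/(97 + 2*(-66)) = 97268/(97 - 132) = 97268/(-35) = 97268*(-1/35) = -97268/35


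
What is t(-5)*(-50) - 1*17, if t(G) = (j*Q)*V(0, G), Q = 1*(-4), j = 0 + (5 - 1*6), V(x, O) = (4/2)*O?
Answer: 1983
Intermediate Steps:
V(x, O) = 2*O (V(x, O) = (4*(½))*O = 2*O)
j = -1 (j = 0 + (5 - 6) = 0 - 1 = -1)
Q = -4
t(G) = 8*G (t(G) = (-1*(-4))*(2*G) = 4*(2*G) = 8*G)
t(-5)*(-50) - 1*17 = (8*(-5))*(-50) - 1*17 = -40*(-50) - 17 = 2000 - 17 = 1983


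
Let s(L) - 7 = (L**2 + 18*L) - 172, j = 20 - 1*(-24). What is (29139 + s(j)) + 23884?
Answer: 55586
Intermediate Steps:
j = 44 (j = 20 + 24 = 44)
s(L) = -165 + L**2 + 18*L (s(L) = 7 + ((L**2 + 18*L) - 172) = 7 + (-172 + L**2 + 18*L) = -165 + L**2 + 18*L)
(29139 + s(j)) + 23884 = (29139 + (-165 + 44**2 + 18*44)) + 23884 = (29139 + (-165 + 1936 + 792)) + 23884 = (29139 + 2563) + 23884 = 31702 + 23884 = 55586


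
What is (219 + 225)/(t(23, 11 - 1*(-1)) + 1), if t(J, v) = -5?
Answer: -111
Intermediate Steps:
(219 + 225)/(t(23, 11 - 1*(-1)) + 1) = (219 + 225)/(-5 + 1) = 444/(-4) = 444*(-1/4) = -111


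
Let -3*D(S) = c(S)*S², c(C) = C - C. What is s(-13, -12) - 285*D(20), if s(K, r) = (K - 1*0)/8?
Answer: -13/8 ≈ -1.6250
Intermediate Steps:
c(C) = 0
D(S) = 0 (D(S) = -0*S² = -⅓*0 = 0)
s(K, r) = K/8 (s(K, r) = (K + 0)*(⅛) = K*(⅛) = K/8)
s(-13, -12) - 285*D(20) = (⅛)*(-13) - 285*0 = -13/8 + 0 = -13/8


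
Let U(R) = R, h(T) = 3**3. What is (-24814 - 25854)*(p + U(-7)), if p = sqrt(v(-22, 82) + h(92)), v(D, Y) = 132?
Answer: 354676 - 50668*sqrt(159) ≈ -2.8422e+5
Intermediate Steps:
h(T) = 27
p = sqrt(159) (p = sqrt(132 + 27) = sqrt(159) ≈ 12.610)
(-24814 - 25854)*(p + U(-7)) = (-24814 - 25854)*(sqrt(159) - 7) = -50668*(-7 + sqrt(159)) = 354676 - 50668*sqrt(159)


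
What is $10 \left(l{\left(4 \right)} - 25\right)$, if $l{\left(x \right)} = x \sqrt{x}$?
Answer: $-170$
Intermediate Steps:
$l{\left(x \right)} = x^{\frac{3}{2}}$
$10 \left(l{\left(4 \right)} - 25\right) = 10 \left(4^{\frac{3}{2}} - 25\right) = 10 \left(8 - 25\right) = 10 \left(-17\right) = -170$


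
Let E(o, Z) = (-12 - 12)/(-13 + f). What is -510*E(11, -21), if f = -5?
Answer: -680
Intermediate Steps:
E(o, Z) = 4/3 (E(o, Z) = (-12 - 12)/(-13 - 5) = -24/(-18) = -24*(-1/18) = 4/3)
-510*E(11, -21) = -510*4/3 = -680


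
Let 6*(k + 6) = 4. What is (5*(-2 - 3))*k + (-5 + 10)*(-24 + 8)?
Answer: 160/3 ≈ 53.333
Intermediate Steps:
k = -16/3 (k = -6 + (1/6)*4 = -6 + 2/3 = -16/3 ≈ -5.3333)
(5*(-2 - 3))*k + (-5 + 10)*(-24 + 8) = (5*(-2 - 3))*(-16/3) + (-5 + 10)*(-24 + 8) = (5*(-5))*(-16/3) + 5*(-16) = -25*(-16/3) - 80 = 400/3 - 80 = 160/3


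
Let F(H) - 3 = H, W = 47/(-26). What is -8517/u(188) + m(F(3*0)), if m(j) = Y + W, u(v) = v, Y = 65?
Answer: 43721/2444 ≈ 17.889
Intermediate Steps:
W = -47/26 (W = 47*(-1/26) = -47/26 ≈ -1.8077)
F(H) = 3 + H
m(j) = 1643/26 (m(j) = 65 - 47/26 = 1643/26)
-8517/u(188) + m(F(3*0)) = -8517/188 + 1643/26 = 43721/2444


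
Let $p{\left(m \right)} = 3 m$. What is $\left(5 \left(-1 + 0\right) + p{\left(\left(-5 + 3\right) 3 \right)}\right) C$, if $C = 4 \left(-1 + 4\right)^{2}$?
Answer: $-828$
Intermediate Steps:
$C = 36$ ($C = 4 \cdot 3^{2} = 4 \cdot 9 = 36$)
$\left(5 \left(-1 + 0\right) + p{\left(\left(-5 + 3\right) 3 \right)}\right) C = \left(5 \left(-1 + 0\right) + 3 \left(-5 + 3\right) 3\right) 36 = \left(5 \left(-1\right) + 3 \left(\left(-2\right) 3\right)\right) 36 = \left(-5 + 3 \left(-6\right)\right) 36 = \left(-5 - 18\right) 36 = \left(-23\right) 36 = -828$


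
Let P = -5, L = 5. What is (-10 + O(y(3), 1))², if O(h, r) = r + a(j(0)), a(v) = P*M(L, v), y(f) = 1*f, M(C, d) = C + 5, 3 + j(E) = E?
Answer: 3481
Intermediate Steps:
j(E) = -3 + E
M(C, d) = 5 + C
y(f) = f
a(v) = -50 (a(v) = -5*(5 + 5) = -5*10 = -50)
O(h, r) = -50 + r (O(h, r) = r - 50 = -50 + r)
(-10 + O(y(3), 1))² = (-10 + (-50 + 1))² = (-10 - 49)² = (-59)² = 3481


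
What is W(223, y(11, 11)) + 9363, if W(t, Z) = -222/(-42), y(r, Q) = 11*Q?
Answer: 65578/7 ≈ 9368.3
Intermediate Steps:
W(t, Z) = 37/7 (W(t, Z) = -222*(-1/42) = 37/7)
W(223, y(11, 11)) + 9363 = 37/7 + 9363 = 65578/7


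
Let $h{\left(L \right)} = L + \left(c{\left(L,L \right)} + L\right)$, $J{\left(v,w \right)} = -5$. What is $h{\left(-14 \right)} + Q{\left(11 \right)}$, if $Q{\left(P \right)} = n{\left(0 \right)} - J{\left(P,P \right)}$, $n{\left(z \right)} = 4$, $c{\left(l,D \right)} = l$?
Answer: $-33$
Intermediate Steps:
$h{\left(L \right)} = 3 L$ ($h{\left(L \right)} = L + \left(L + L\right) = L + 2 L = 3 L$)
$Q{\left(P \right)} = 9$ ($Q{\left(P \right)} = 4 - -5 = 4 + 5 = 9$)
$h{\left(-14 \right)} + Q{\left(11 \right)} = 3 \left(-14\right) + 9 = -42 + 9 = -33$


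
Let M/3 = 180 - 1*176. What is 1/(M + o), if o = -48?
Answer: -1/36 ≈ -0.027778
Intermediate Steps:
M = 12 (M = 3*(180 - 1*176) = 3*(180 - 176) = 3*4 = 12)
1/(M + o) = 1/(12 - 48) = 1/(-36) = -1/36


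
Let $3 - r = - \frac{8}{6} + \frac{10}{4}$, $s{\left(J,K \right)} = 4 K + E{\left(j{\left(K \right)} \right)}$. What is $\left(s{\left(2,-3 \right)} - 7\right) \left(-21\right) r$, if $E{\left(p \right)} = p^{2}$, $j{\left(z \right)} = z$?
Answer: $385$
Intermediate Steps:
$s{\left(J,K \right)} = K^{2} + 4 K$ ($s{\left(J,K \right)} = 4 K + K^{2} = K^{2} + 4 K$)
$r = \frac{11}{6}$ ($r = 3 - \left(- \frac{8}{6} + \frac{10}{4}\right) = 3 - \left(\left(-8\right) \frac{1}{6} + 10 \cdot \frac{1}{4}\right) = 3 - \left(- \frac{4}{3} + \frac{5}{2}\right) = 3 - \frac{7}{6} = \frac{11}{6} \approx 1.8333$)
$\left(s{\left(2,-3 \right)} - 7\right) \left(-21\right) r = \left(- 3 \left(4 - 3\right) - 7\right) \left(-21\right) \frac{11}{6} = \left(\left(-3\right) 1 - 7\right) \left(-21\right) \frac{11}{6} = \left(-3 - 7\right) \left(-21\right) \frac{11}{6} = \left(-10\right) \left(-21\right) \frac{11}{6} = 210 \cdot \frac{11}{6} = 385$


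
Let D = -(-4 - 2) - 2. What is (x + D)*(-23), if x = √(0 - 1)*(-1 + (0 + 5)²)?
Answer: -92 - 552*I ≈ -92.0 - 552.0*I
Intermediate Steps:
D = 4 (D = -1*(-6) - 2 = 6 - 2 = 4)
x = 24*I (x = √(-1)*(-1 + 5²) = I*(-1 + 25) = I*24 = 24*I ≈ 24.0*I)
(x + D)*(-23) = (24*I + 4)*(-23) = (4 + 24*I)*(-23) = -92 - 552*I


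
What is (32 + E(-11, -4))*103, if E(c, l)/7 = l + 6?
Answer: 4738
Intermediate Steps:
E(c, l) = 42 + 7*l (E(c, l) = 7*(l + 6) = 7*(6 + l) = 42 + 7*l)
(32 + E(-11, -4))*103 = (32 + (42 + 7*(-4)))*103 = (32 + (42 - 28))*103 = (32 + 14)*103 = 46*103 = 4738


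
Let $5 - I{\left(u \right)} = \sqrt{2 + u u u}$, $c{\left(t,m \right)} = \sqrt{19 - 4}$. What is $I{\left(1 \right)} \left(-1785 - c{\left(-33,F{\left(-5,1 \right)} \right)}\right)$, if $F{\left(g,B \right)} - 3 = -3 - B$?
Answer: $- \left(5 - \sqrt{3}\right) \left(1785 + \sqrt{15}\right) \approx -5845.9$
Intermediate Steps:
$F{\left(g,B \right)} = - B$ ($F{\left(g,B \right)} = 3 - \left(3 + B\right) = - B$)
$c{\left(t,m \right)} = \sqrt{15}$
$I{\left(u \right)} = 5 - \sqrt{2 + u^{3}}$ ($I{\left(u \right)} = 5 - \sqrt{2 + u u u} = 5 - \sqrt{2 + u^{2} u} = 5 - \sqrt{2 + u^{3}}$)
$I{\left(1 \right)} \left(-1785 - c{\left(-33,F{\left(-5,1 \right)} \right)}\right) = \left(5 - \sqrt{2 + 1^{3}}\right) \left(-1785 - \sqrt{15}\right) = \left(5 - \sqrt{2 + 1}\right) \left(-1785 - \sqrt{15}\right) = \left(5 - \sqrt{3}\right) \left(-1785 - \sqrt{15}\right) = \left(-1785 - \sqrt{15}\right) \left(5 - \sqrt{3}\right)$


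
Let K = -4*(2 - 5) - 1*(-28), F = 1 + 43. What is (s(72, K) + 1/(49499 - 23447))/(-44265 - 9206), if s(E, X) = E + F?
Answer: -3022033/1393026492 ≈ -0.0021694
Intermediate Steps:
F = 44
K = 40 (K = -4*(-3) + 28 = 12 + 28 = 40)
s(E, X) = 44 + E (s(E, X) = E + 44 = 44 + E)
(s(72, K) + 1/(49499 - 23447))/(-44265 - 9206) = ((44 + 72) + 1/(49499 - 23447))/(-44265 - 9206) = (116 + 1/26052)/(-53471) = (116 + 1/26052)*(-1/53471) = (3022033/26052)*(-1/53471) = -3022033/1393026492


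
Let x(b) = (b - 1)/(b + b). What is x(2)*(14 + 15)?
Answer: 29/4 ≈ 7.2500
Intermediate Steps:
x(b) = (-1 + b)/(2*b) (x(b) = (-1 + b)/((2*b)) = (-1 + b)*(1/(2*b)) = (-1 + b)/(2*b))
x(2)*(14 + 15) = ((½)*(-1 + 2)/2)*(14 + 15) = ((½)*(½)*1)*29 = (¼)*29 = 29/4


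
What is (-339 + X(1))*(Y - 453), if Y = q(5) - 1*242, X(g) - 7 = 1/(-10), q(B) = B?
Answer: 229149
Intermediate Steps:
X(g) = 69/10 (X(g) = 7 + 1/(-10) = 7 + 1*(-1/10) = 7 - 1/10 = 69/10)
Y = -237 (Y = 5 - 1*242 = 5 - 242 = -237)
(-339 + X(1))*(Y - 453) = (-339 + 69/10)*(-237 - 453) = -3321/10*(-690) = 229149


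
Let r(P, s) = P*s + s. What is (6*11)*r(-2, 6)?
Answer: -396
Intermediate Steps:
r(P, s) = s + P*s
(6*11)*r(-2, 6) = (6*11)*(6*(1 - 2)) = 66*(6*(-1)) = 66*(-6) = -396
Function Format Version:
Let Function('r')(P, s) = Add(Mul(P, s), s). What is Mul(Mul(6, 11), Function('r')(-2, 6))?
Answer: -396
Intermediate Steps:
Function('r')(P, s) = Add(s, Mul(P, s))
Mul(Mul(6, 11), Function('r')(-2, 6)) = Mul(Mul(6, 11), Mul(6, Add(1, -2))) = Mul(66, Mul(6, -1)) = Mul(66, -6) = -396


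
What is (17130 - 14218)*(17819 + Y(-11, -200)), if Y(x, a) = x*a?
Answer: 58295328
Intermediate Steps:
Y(x, a) = a*x
(17130 - 14218)*(17819 + Y(-11, -200)) = (17130 - 14218)*(17819 - 200*(-11)) = 2912*(17819 + 2200) = 2912*20019 = 58295328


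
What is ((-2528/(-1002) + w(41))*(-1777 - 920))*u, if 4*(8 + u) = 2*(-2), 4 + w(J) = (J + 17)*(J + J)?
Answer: 19272891456/167 ≈ 1.1541e+8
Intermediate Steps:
w(J) = -4 + 2*J*(17 + J) (w(J) = -4 + (J + 17)*(J + J) = -4 + (17 + J)*(2*J) = -4 + 2*J*(17 + J))
u = -9 (u = -8 + (2*(-2))/4 = -8 + (1/4)*(-4) = -8 - 1 = -9)
((-2528/(-1002) + w(41))*(-1777 - 920))*u = ((-2528/(-1002) + (-4 + 2*41**2 + 34*41))*(-1777 - 920))*(-9) = ((-2528*(-1/1002) + (-4 + 2*1681 + 1394))*(-2697))*(-9) = ((1264/501 + (-4 + 3362 + 1394))*(-2697))*(-9) = ((1264/501 + 4752)*(-2697))*(-9) = ((2382016/501)*(-2697))*(-9) = -2141432384/167*(-9) = 19272891456/167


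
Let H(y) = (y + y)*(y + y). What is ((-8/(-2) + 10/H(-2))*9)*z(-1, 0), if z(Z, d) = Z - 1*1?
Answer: -333/4 ≈ -83.250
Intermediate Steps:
H(y) = 4*y² (H(y) = (2*y)*(2*y) = 4*y²)
z(Z, d) = -1 + Z (z(Z, d) = Z - 1 = -1 + Z)
((-8/(-2) + 10/H(-2))*9)*z(-1, 0) = ((-8/(-2) + 10/((4*(-2)²)))*9)*(-1 - 1) = ((-8*(-½) + 10/((4*4)))*9)*(-2) = ((4 + 10/16)*9)*(-2) = ((4 + 10*(1/16))*9)*(-2) = ((4 + 5/8)*9)*(-2) = ((37/8)*9)*(-2) = (333/8)*(-2) = -333/4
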